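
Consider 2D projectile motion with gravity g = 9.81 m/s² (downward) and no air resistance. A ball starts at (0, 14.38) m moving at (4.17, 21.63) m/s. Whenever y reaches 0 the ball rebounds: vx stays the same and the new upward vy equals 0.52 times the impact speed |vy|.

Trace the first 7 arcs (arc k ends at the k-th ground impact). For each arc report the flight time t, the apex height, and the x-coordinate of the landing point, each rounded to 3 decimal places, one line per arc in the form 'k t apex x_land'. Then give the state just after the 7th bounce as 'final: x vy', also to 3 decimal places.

1 4.997 38.226 20.836
2 2.903 10.336 32.942
3 1.510 2.795 39.238
4 0.785 0.756 42.512
5 0.408 0.204 44.214
6 0.212 0.055 45.099
7 0.110 0.015 45.559
final: 45.559 0.282

Arc 1: start y=14.380, vy=21.630 → t=4.997, apex=38.226, x_land=20.836, impact vy=-27.386
  bounce: vy ← 0.52·27.386 = 14.241
Arc 2: start y=0.000, vy=14.241 → t=2.903, apex=10.336, x_land=32.942, impact vy=-14.241
  bounce: vy ← 0.52·14.241 = 7.405
Arc 3: start y=0.000, vy=7.405 → t=1.510, apex=2.795, x_land=39.238, impact vy=-7.405
  bounce: vy ← 0.52·7.405 = 3.851
Arc 4: start y=0.000, vy=3.851 → t=0.785, apex=0.756, x_land=42.512, impact vy=-3.851
  bounce: vy ← 0.52·3.851 = 2.002
Arc 5: start y=0.000, vy=2.002 → t=0.408, apex=0.204, x_land=44.214, impact vy=-2.002
  bounce: vy ← 0.52·2.002 = 1.041
Arc 6: start y=0.000, vy=1.041 → t=0.212, apex=0.055, x_land=45.099, impact vy=-1.041
  bounce: vy ← 0.52·1.041 = 0.541
Arc 7: start y=0.000, vy=0.541 → t=0.110, apex=0.015, x_land=45.559, impact vy=-0.541
  bounce: vy ← 0.52·0.541 = 0.282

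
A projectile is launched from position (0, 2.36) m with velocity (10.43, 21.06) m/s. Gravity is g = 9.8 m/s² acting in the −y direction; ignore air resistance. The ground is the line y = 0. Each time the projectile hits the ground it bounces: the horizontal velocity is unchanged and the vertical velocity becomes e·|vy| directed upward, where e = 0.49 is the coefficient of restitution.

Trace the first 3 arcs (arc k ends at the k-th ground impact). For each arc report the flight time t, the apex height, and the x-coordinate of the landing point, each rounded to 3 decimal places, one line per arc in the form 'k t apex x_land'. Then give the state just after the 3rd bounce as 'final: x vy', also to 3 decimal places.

Arc 1: start y=2.360, vy=21.060 → t=4.407, apex=24.989, x_land=45.968, impact vy=-22.131
  bounce: vy ← 0.49·22.131 = 10.844
Arc 2: start y=0.000, vy=10.844 → t=2.213, apex=6.000, x_land=69.050, impact vy=-10.844
  bounce: vy ← 0.49·10.844 = 5.314
Arc 3: start y=0.000, vy=5.314 → t=1.084, apex=1.441, x_land=80.361, impact vy=-5.314
  bounce: vy ← 0.49·5.314 = 2.604

1 4.407 24.989 45.968
2 2.213 6.000 69.050
3 1.084 1.441 80.361
final: 80.361 2.604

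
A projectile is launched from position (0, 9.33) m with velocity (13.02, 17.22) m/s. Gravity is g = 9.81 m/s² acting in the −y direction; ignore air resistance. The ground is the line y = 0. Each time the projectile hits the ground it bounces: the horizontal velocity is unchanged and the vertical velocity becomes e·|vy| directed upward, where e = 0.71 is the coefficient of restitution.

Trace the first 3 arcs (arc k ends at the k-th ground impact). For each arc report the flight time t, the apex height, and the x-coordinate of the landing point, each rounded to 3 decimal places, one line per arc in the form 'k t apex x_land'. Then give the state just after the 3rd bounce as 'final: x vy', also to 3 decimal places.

Arc 1: start y=9.330, vy=17.220 → t=3.988, apex=24.444, x_land=51.920, impact vy=-21.899
  bounce: vy ← 0.71·21.899 = 15.549
Arc 2: start y=0.000, vy=15.549 → t=3.170, apex=12.322, x_land=93.193, impact vy=-15.549
  bounce: vy ← 0.71·15.549 = 11.039
Arc 3: start y=0.000, vy=11.039 → t=2.251, apex=6.212, x_land=122.496, impact vy=-11.039
  bounce: vy ← 0.71·11.039 = 7.838

1 3.988 24.444 51.920
2 3.170 12.322 93.193
3 2.251 6.212 122.496
final: 122.496 7.838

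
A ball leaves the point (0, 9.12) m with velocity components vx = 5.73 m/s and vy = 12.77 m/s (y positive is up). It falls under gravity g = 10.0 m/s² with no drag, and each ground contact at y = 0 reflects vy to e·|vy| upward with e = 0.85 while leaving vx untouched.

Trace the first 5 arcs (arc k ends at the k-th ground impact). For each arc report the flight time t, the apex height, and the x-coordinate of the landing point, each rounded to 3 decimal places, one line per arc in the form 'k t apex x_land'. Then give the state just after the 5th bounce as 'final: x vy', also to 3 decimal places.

1 3.136 17.274 17.968
2 3.160 12.480 36.073
3 2.686 9.017 51.463
4 2.283 6.515 64.544
5 1.940 4.707 75.663
final: 75.663 8.247

Arc 1: start y=9.120, vy=12.770 → t=3.136, apex=17.274, x_land=17.968, impact vy=-18.587
  bounce: vy ← 0.85·18.587 = 15.799
Arc 2: start y=0.000, vy=15.799 → t=3.160, apex=12.480, x_land=36.073, impact vy=-15.799
  bounce: vy ← 0.85·15.799 = 13.429
Arc 3: start y=0.000, vy=13.429 → t=2.686, apex=9.017, x_land=51.463, impact vy=-13.429
  bounce: vy ← 0.85·13.429 = 11.415
Arc 4: start y=0.000, vy=11.415 → t=2.283, apex=6.515, x_land=64.544, impact vy=-11.415
  bounce: vy ← 0.85·11.415 = 9.702
Arc 5: start y=0.000, vy=9.702 → t=1.940, apex=4.707, x_land=75.663, impact vy=-9.702
  bounce: vy ← 0.85·9.702 = 8.247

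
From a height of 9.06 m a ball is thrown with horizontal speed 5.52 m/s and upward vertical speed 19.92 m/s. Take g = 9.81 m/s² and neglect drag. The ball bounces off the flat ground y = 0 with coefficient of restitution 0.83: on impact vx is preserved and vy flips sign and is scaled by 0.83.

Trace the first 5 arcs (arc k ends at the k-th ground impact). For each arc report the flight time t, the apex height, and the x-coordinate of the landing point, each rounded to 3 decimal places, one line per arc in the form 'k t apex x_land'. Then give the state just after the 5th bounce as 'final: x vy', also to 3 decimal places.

Arc 1: start y=9.060, vy=19.920 → t=4.474, apex=29.285, x_land=24.697, impact vy=-23.970
  bounce: vy ← 0.83·23.970 = 19.895
Arc 2: start y=0.000, vy=19.895 → t=4.056, apex=20.174, x_land=47.086, impact vy=-19.895
  bounce: vy ← 0.83·19.895 = 16.513
Arc 3: start y=0.000, vy=16.513 → t=3.367, apex=13.898, x_land=65.670, impact vy=-16.513
  bounce: vy ← 0.83·16.513 = 13.706
Arc 4: start y=0.000, vy=13.706 → t=2.794, apex=9.574, x_land=81.094, impact vy=-13.706
  bounce: vy ← 0.83·13.706 = 11.376
Arc 5: start y=0.000, vy=11.376 → t=2.319, apex=6.596, x_land=93.896, impact vy=-11.376
  bounce: vy ← 0.83·11.376 = 9.442

1 4.474 29.285 24.697
2 4.056 20.174 47.086
3 3.367 13.898 65.670
4 2.794 9.574 81.094
5 2.319 6.596 93.896
final: 93.896 9.442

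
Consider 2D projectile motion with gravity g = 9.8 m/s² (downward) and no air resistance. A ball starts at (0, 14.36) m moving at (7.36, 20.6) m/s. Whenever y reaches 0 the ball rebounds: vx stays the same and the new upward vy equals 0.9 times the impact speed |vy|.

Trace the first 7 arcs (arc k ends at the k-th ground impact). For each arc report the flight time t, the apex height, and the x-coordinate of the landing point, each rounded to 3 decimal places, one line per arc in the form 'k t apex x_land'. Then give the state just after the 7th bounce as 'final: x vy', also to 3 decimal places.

1 4.813 36.011 35.424
2 4.880 29.169 71.338
3 4.392 23.627 103.661
4 3.953 19.138 132.752
5 3.557 15.502 158.934
6 3.202 12.556 182.497
7 2.881 10.171 203.704
final: 203.704 12.707

Arc 1: start y=14.360, vy=20.600 → t=4.813, apex=36.011, x_land=35.424, impact vy=-26.567
  bounce: vy ← 0.9·26.567 = 23.910
Arc 2: start y=0.000, vy=23.910 → t=4.880, apex=29.169, x_land=71.338, impact vy=-23.910
  bounce: vy ← 0.9·23.910 = 21.519
Arc 3: start y=0.000, vy=21.519 → t=4.392, apex=23.627, x_land=103.661, impact vy=-21.519
  bounce: vy ← 0.9·21.519 = 19.367
Arc 4: start y=0.000, vy=19.367 → t=3.953, apex=19.138, x_land=132.752, impact vy=-19.367
  bounce: vy ← 0.9·19.367 = 17.431
Arc 5: start y=0.000, vy=17.431 → t=3.557, apex=15.502, x_land=158.934, impact vy=-17.431
  bounce: vy ← 0.9·17.431 = 15.688
Arc 6: start y=0.000, vy=15.688 → t=3.202, apex=12.556, x_land=182.497, impact vy=-15.688
  bounce: vy ← 0.9·15.688 = 14.119
Arc 7: start y=0.000, vy=14.119 → t=2.881, apex=10.171, x_land=203.704, impact vy=-14.119
  bounce: vy ← 0.9·14.119 = 12.707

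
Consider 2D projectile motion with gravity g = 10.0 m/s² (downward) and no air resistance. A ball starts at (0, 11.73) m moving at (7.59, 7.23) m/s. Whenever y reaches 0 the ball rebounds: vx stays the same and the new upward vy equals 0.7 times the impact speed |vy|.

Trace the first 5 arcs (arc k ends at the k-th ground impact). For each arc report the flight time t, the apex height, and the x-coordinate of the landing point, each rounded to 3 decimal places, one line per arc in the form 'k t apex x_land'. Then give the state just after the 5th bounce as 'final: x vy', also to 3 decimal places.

1 2.417 14.344 18.343
2 2.371 7.028 36.341
3 1.660 3.444 48.939
4 1.162 1.688 57.758
5 0.813 0.827 63.931
final: 63.931 2.847

Arc 1: start y=11.730, vy=7.230 → t=2.417, apex=14.344, x_land=18.343, impact vy=-16.937
  bounce: vy ← 0.7·16.937 = 11.856
Arc 2: start y=0.000, vy=11.856 → t=2.371, apex=7.028, x_land=36.341, impact vy=-11.856
  bounce: vy ← 0.7·11.856 = 8.299
Arc 3: start y=0.000, vy=8.299 → t=1.660, apex=3.444, x_land=48.939, impact vy=-8.299
  bounce: vy ← 0.7·8.299 = 5.810
Arc 4: start y=0.000, vy=5.810 → t=1.162, apex=1.688, x_land=57.758, impact vy=-5.810
  bounce: vy ← 0.7·5.810 = 4.067
Arc 5: start y=0.000, vy=4.067 → t=0.813, apex=0.827, x_land=63.931, impact vy=-4.067
  bounce: vy ← 0.7·4.067 = 2.847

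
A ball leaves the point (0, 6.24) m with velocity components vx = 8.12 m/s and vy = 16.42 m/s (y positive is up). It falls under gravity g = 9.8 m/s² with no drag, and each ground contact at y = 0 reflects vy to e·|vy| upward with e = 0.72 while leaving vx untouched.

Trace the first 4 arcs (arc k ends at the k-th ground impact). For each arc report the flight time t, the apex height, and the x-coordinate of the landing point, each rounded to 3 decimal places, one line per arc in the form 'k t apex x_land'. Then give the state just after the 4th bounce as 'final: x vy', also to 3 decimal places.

Arc 1: start y=6.240, vy=16.420 → t=3.696, apex=19.996, x_land=30.008, impact vy=-19.797
  bounce: vy ← 0.72·19.797 = 14.254
Arc 2: start y=0.000, vy=14.254 → t=2.909, apex=10.366, x_land=53.629, impact vy=-14.254
  bounce: vy ← 0.72·14.254 = 10.263
Arc 3: start y=0.000, vy=10.263 → t=2.094, apex=5.374, x_land=70.636, impact vy=-10.263
  bounce: vy ← 0.72·10.263 = 7.389
Arc 4: start y=0.000, vy=7.389 → t=1.508, apex=2.786, x_land=82.881, impact vy=-7.389
  bounce: vy ← 0.72·7.389 = 5.320

1 3.696 19.996 30.008
2 2.909 10.366 53.629
3 2.094 5.374 70.636
4 1.508 2.786 82.881
final: 82.881 5.320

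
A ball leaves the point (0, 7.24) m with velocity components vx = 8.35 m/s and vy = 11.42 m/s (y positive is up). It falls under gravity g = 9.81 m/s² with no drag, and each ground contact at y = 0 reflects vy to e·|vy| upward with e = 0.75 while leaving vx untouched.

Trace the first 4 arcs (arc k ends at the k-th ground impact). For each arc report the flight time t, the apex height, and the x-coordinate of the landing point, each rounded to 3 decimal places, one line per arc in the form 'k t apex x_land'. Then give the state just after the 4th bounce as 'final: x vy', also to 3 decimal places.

Arc 1: start y=7.240, vy=11.420 → t=2.847, apex=13.887, x_land=23.770, impact vy=-16.507
  bounce: vy ← 0.75·16.507 = 12.380
Arc 2: start y=0.000, vy=12.380 → t=2.524, apex=7.812, x_land=44.845, impact vy=-12.380
  bounce: vy ← 0.75·12.380 = 9.285
Arc 3: start y=0.000, vy=9.285 → t=1.893, apex=4.394, x_land=60.651, impact vy=-9.285
  bounce: vy ← 0.75·9.285 = 6.964
Arc 4: start y=0.000, vy=6.964 → t=1.420, apex=2.472, x_land=72.506, impact vy=-6.964
  bounce: vy ← 0.75·6.964 = 5.223

1 2.847 13.887 23.770
2 2.524 7.812 44.845
3 1.893 4.394 60.651
4 1.420 2.472 72.506
final: 72.506 5.223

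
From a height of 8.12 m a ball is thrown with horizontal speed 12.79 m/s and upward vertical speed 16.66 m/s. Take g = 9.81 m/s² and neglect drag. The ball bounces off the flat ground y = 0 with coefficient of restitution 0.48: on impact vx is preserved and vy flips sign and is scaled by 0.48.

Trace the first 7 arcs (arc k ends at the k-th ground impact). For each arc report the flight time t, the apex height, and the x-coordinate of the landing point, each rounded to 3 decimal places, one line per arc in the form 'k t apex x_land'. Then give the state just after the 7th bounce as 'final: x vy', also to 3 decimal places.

1 3.829 22.267 48.972
2 2.045 5.130 75.132
3 0.982 1.182 87.689
4 0.471 0.272 93.717
5 0.226 0.063 96.610
6 0.109 0.014 97.999
7 0.052 0.003 98.665
final: 98.665 0.123

Arc 1: start y=8.120, vy=16.660 → t=3.829, apex=22.267, x_land=48.972, impact vy=-20.901
  bounce: vy ← 0.48·20.901 = 10.033
Arc 2: start y=0.000, vy=10.033 → t=2.045, apex=5.130, x_land=75.132, impact vy=-10.033
  bounce: vy ← 0.48·10.033 = 4.816
Arc 3: start y=0.000, vy=4.816 → t=0.982, apex=1.182, x_land=87.689, impact vy=-4.816
  bounce: vy ← 0.48·4.816 = 2.312
Arc 4: start y=0.000, vy=2.312 → t=0.471, apex=0.272, x_land=93.717, impact vy=-2.312
  bounce: vy ← 0.48·2.312 = 1.110
Arc 5: start y=0.000, vy=1.110 → t=0.226, apex=0.063, x_land=96.610, impact vy=-1.110
  bounce: vy ← 0.48·1.110 = 0.533
Arc 6: start y=0.000, vy=0.533 → t=0.109, apex=0.014, x_land=97.999, impact vy=-0.533
  bounce: vy ← 0.48·0.533 = 0.256
Arc 7: start y=0.000, vy=0.256 → t=0.052, apex=0.003, x_land=98.665, impact vy=-0.256
  bounce: vy ← 0.48·0.256 = 0.123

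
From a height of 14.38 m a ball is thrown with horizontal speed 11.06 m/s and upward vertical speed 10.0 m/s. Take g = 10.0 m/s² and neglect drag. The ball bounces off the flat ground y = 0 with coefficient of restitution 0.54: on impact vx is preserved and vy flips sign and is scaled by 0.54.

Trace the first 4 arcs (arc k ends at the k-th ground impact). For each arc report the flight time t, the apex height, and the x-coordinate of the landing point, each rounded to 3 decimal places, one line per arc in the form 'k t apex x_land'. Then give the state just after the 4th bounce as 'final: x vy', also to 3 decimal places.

1 2.969 19.380 32.834
2 2.126 5.651 56.351
3 1.148 1.648 69.050
4 0.620 0.481 75.907
final: 75.907 1.674

Arc 1: start y=14.380, vy=10.000 → t=2.969, apex=19.380, x_land=32.834, impact vy=-19.688
  bounce: vy ← 0.54·19.688 = 10.631
Arc 2: start y=0.000, vy=10.631 → t=2.126, apex=5.651, x_land=56.351, impact vy=-10.631
  bounce: vy ← 0.54·10.631 = 5.741
Arc 3: start y=0.000, vy=5.741 → t=1.148, apex=1.648, x_land=69.050, impact vy=-5.741
  bounce: vy ← 0.54·5.741 = 3.100
Arc 4: start y=0.000, vy=3.100 → t=0.620, apex=0.481, x_land=75.907, impact vy=-3.100
  bounce: vy ← 0.54·3.100 = 1.674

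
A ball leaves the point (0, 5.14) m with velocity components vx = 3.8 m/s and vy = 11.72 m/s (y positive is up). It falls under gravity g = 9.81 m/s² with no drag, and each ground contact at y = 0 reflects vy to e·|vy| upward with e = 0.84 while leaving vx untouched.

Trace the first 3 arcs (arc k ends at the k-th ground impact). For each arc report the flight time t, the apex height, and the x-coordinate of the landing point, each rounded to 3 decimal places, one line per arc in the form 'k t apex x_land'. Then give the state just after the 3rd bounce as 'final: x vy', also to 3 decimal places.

Arc 1: start y=5.140, vy=11.720 → t=2.768, apex=12.141, x_land=10.518, impact vy=-15.434
  bounce: vy ← 0.84·15.434 = 12.964
Arc 2: start y=0.000, vy=12.964 → t=2.643, apex=8.567, x_land=20.562, impact vy=-12.964
  bounce: vy ← 0.84·12.964 = 10.890
Arc 3: start y=0.000, vy=10.890 → t=2.220, apex=6.045, x_land=28.999, impact vy=-10.890
  bounce: vy ← 0.84·10.890 = 9.148

1 2.768 12.141 10.518
2 2.643 8.567 20.562
3 2.220 6.045 28.999
final: 28.999 9.148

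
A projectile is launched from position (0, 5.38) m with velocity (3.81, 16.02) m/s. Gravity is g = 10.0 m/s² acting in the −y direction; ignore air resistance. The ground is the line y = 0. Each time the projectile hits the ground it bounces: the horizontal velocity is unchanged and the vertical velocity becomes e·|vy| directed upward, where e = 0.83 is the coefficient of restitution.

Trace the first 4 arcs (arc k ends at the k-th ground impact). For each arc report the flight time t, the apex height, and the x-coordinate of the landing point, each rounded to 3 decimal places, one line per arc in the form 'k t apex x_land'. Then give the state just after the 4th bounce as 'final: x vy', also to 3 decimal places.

1 3.511 18.212 13.375
2 3.168 12.546 25.446
3 2.630 8.643 35.464
4 2.183 5.954 43.780
final: 43.780 9.057

Arc 1: start y=5.380, vy=16.020 → t=3.511, apex=18.212, x_land=13.375, impact vy=-19.085
  bounce: vy ← 0.83·19.085 = 15.841
Arc 2: start y=0.000, vy=15.841 → t=3.168, apex=12.546, x_land=25.446, impact vy=-15.841
  bounce: vy ← 0.83·15.841 = 13.148
Arc 3: start y=0.000, vy=13.148 → t=2.630, apex=8.643, x_land=35.464, impact vy=-13.148
  bounce: vy ← 0.83·13.148 = 10.913
Arc 4: start y=0.000, vy=10.913 → t=2.183, apex=5.954, x_land=43.780, impact vy=-10.913
  bounce: vy ← 0.83·10.913 = 9.057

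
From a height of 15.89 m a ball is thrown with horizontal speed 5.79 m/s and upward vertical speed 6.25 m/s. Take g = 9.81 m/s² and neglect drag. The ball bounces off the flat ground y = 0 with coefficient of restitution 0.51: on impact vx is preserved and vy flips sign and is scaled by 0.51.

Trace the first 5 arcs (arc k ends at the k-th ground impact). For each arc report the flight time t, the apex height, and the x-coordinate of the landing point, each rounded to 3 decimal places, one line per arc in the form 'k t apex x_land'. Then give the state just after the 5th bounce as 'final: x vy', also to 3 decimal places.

1 2.546 17.881 14.744
2 1.947 4.651 26.020
3 0.993 1.210 31.770
4 0.507 0.315 34.703
5 0.258 0.082 36.199
final: 36.199 0.646

Arc 1: start y=15.890, vy=6.250 → t=2.546, apex=17.881, x_land=14.744, impact vy=-18.730
  bounce: vy ← 0.51·18.730 = 9.552
Arc 2: start y=0.000, vy=9.552 → t=1.947, apex=4.651, x_land=26.020, impact vy=-9.552
  bounce: vy ← 0.51·9.552 = 4.872
Arc 3: start y=0.000, vy=4.872 → t=0.993, apex=1.210, x_land=31.770, impact vy=-4.872
  bounce: vy ← 0.51·4.872 = 2.485
Arc 4: start y=0.000, vy=2.485 → t=0.507, apex=0.315, x_land=34.703, impact vy=-2.485
  bounce: vy ← 0.51·2.485 = 1.267
Arc 5: start y=0.000, vy=1.267 → t=0.258, apex=0.082, x_land=36.199, impact vy=-1.267
  bounce: vy ← 0.51·1.267 = 0.646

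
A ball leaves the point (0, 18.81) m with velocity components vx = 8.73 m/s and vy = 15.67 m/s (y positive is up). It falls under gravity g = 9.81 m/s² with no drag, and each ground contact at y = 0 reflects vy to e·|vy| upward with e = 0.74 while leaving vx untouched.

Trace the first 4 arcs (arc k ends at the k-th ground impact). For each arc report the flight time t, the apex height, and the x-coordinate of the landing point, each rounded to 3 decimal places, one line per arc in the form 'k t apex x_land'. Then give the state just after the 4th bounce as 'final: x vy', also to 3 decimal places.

Arc 1: start y=18.810, vy=15.670 → t=4.124, apex=31.325, x_land=36.007, impact vy=-24.791
  bounce: vy ← 0.74·24.791 = 18.345
Arc 2: start y=0.000, vy=18.345 → t=3.740, apex=17.154, x_land=68.658, impact vy=-18.345
  bounce: vy ← 0.74·18.345 = 13.576
Arc 3: start y=0.000, vy=13.576 → t=2.768, apex=9.393, x_land=92.820, impact vy=-13.576
  bounce: vy ← 0.74·13.576 = 10.046
Arc 4: start y=0.000, vy=10.046 → t=2.048, apex=5.144, x_land=110.700, impact vy=-10.046
  bounce: vy ← 0.74·10.046 = 7.434

1 4.124 31.325 36.007
2 3.740 17.154 68.658
3 2.768 9.393 92.820
4 2.048 5.144 110.700
final: 110.700 7.434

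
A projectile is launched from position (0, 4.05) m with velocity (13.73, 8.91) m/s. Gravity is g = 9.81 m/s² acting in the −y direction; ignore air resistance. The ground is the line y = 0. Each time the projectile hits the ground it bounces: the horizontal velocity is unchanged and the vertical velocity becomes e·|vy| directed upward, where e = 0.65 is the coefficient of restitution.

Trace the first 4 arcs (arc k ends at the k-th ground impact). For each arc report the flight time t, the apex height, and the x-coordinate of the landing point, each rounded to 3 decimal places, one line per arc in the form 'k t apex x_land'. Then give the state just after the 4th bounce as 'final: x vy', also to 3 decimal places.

Arc 1: start y=4.050, vy=8.910 → t=2.193, apex=8.096, x_land=30.110, impact vy=-12.604
  bounce: vy ← 0.65·12.604 = 8.192
Arc 2: start y=0.000, vy=8.192 → t=1.670, apex=3.421, x_land=53.042, impact vy=-8.192
  bounce: vy ← 0.65·8.192 = 5.325
Arc 3: start y=0.000, vy=5.325 → t=1.086, apex=1.445, x_land=67.948, impact vy=-5.325
  bounce: vy ← 0.65·5.325 = 3.461
Arc 4: start y=0.000, vy=3.461 → t=0.706, apex=0.611, x_land=77.636, impact vy=-3.461
  bounce: vy ← 0.65·3.461 = 2.250

1 2.193 8.096 30.110
2 1.670 3.421 53.042
3 1.086 1.445 67.948
4 0.706 0.611 77.636
final: 77.636 2.250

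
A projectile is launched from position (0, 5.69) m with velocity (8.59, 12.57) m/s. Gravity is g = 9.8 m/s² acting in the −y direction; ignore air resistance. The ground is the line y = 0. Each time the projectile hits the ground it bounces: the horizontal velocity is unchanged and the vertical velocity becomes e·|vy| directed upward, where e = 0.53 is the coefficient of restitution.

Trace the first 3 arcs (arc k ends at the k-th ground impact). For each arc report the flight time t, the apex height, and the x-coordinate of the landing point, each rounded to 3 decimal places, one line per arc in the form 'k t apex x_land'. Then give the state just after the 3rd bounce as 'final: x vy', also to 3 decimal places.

1 2.958 13.751 25.408
2 1.776 3.863 40.662
3 0.941 1.085 48.746
final: 48.746 2.444

Arc 1: start y=5.690, vy=12.570 → t=2.958, apex=13.751, x_land=25.408, impact vy=-16.417
  bounce: vy ← 0.53·16.417 = 8.701
Arc 2: start y=0.000, vy=8.701 → t=1.776, apex=3.863, x_land=40.662, impact vy=-8.701
  bounce: vy ← 0.53·8.701 = 4.612
Arc 3: start y=0.000, vy=4.612 → t=0.941, apex=1.085, x_land=48.746, impact vy=-4.612
  bounce: vy ← 0.53·4.612 = 2.444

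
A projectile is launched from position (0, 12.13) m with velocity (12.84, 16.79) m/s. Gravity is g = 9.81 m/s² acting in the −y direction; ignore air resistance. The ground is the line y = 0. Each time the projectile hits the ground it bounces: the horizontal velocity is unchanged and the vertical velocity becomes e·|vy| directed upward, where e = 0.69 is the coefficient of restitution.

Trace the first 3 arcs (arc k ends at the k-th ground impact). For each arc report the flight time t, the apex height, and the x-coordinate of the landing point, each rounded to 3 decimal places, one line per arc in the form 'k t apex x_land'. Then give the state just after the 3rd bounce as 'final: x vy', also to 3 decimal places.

Arc 1: start y=12.130, vy=16.790 → t=4.036, apex=26.498, x_land=51.820, impact vy=-22.801
  bounce: vy ← 0.69·22.801 = 15.733
Arc 2: start y=0.000, vy=15.733 → t=3.208, apex=12.616, x_land=93.004, impact vy=-15.733
  bounce: vy ← 0.69·15.733 = 10.856
Arc 3: start y=0.000, vy=10.856 → t=2.213, apex=6.006, x_land=121.421, impact vy=-10.856
  bounce: vy ← 0.69·10.856 = 7.490

1 4.036 26.498 51.820
2 3.208 12.616 93.004
3 2.213 6.006 121.421
final: 121.421 7.490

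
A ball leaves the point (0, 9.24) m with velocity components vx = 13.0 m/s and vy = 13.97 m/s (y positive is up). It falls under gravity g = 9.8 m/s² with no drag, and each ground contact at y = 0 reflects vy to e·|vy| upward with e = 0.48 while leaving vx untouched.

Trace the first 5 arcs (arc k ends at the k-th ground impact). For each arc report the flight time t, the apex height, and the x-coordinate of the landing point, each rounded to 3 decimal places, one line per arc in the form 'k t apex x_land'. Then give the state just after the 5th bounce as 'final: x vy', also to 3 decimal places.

1 3.405 19.197 44.263
2 1.900 4.423 68.965
3 0.912 1.019 80.822
4 0.438 0.235 86.514
5 0.210 0.054 89.246
final: 89.246 0.494

Arc 1: start y=9.240, vy=13.970 → t=3.405, apex=19.197, x_land=44.263, impact vy=-19.398
  bounce: vy ← 0.48·19.398 = 9.311
Arc 2: start y=0.000, vy=9.311 → t=1.900, apex=4.423, x_land=68.965, impact vy=-9.311
  bounce: vy ← 0.48·9.311 = 4.469
Arc 3: start y=0.000, vy=4.469 → t=0.912, apex=1.019, x_land=80.822, impact vy=-4.469
  bounce: vy ← 0.48·4.469 = 2.145
Arc 4: start y=0.000, vy=2.145 → t=0.438, apex=0.235, x_land=86.514, impact vy=-2.145
  bounce: vy ← 0.48·2.145 = 1.030
Arc 5: start y=0.000, vy=1.030 → t=0.210, apex=0.054, x_land=89.246, impact vy=-1.030
  bounce: vy ← 0.48·1.030 = 0.494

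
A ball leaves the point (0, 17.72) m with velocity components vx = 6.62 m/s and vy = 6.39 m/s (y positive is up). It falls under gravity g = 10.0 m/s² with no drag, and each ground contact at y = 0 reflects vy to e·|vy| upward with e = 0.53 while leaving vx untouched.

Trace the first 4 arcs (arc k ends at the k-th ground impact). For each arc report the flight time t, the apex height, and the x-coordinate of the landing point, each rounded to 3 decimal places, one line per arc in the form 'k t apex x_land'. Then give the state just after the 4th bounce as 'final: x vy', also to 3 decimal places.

1 2.627 19.762 17.391
2 2.107 5.551 31.342
3 1.117 1.559 38.735
4 0.592 0.438 42.654
final: 42.654 1.569

Arc 1: start y=17.720, vy=6.390 → t=2.627, apex=19.762, x_land=17.391, impact vy=-19.880
  bounce: vy ← 0.53·19.880 = 10.537
Arc 2: start y=0.000, vy=10.537 → t=2.107, apex=5.551, x_land=31.342, impact vy=-10.537
  bounce: vy ← 0.53·10.537 = 5.584
Arc 3: start y=0.000, vy=5.584 → t=1.117, apex=1.559, x_land=38.735, impact vy=-5.584
  bounce: vy ← 0.53·5.584 = 2.960
Arc 4: start y=0.000, vy=2.960 → t=0.592, apex=0.438, x_land=42.654, impact vy=-2.960
  bounce: vy ← 0.53·2.960 = 1.569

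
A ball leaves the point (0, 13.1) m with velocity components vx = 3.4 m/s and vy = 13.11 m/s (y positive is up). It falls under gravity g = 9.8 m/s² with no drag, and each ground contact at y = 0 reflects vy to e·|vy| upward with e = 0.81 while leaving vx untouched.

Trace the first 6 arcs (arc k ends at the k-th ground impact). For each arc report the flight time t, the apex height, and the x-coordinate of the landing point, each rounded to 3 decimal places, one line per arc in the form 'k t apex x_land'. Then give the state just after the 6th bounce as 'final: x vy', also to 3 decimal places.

Arc 1: start y=13.100, vy=13.110 → t=3.450, apex=21.869, x_land=11.731, impact vy=-20.703
  bounce: vy ← 0.81·20.703 = 16.770
Arc 2: start y=0.000, vy=16.770 → t=3.422, apex=14.348, x_land=23.367, impact vy=-16.770
  bounce: vy ← 0.81·16.770 = 13.584
Arc 3: start y=0.000, vy=13.584 → t=2.772, apex=9.414, x_land=32.793, impact vy=-13.584
  bounce: vy ← 0.81·13.584 = 11.003
Arc 4: start y=0.000, vy=11.003 → t=2.245, apex=6.176, x_land=40.427, impact vy=-11.003
  bounce: vy ← 0.81·11.003 = 8.912
Arc 5: start y=0.000, vy=8.912 → t=1.819, apex=4.052, x_land=46.611, impact vy=-8.912
  bounce: vy ← 0.81·8.912 = 7.219
Arc 6: start y=0.000, vy=7.219 → t=1.473, apex=2.659, x_land=51.620, impact vy=-7.219
  bounce: vy ← 0.81·7.219 = 5.847

1 3.450 21.869 11.731
2 3.422 14.348 23.367
3 2.772 9.414 32.793
4 2.245 6.176 40.427
5 1.819 4.052 46.611
6 1.473 2.659 51.620
final: 51.620 5.847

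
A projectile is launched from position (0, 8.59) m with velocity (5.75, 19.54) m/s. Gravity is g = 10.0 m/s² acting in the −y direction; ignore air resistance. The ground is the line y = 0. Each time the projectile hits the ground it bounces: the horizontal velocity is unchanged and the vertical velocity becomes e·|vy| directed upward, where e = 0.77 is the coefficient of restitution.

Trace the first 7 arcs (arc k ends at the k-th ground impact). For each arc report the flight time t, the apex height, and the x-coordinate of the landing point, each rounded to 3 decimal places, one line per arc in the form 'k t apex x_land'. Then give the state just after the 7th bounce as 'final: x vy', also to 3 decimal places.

Arc 1: start y=8.590, vy=19.540 → t=4.307, apex=27.681, x_land=24.765, impact vy=-23.529
  bounce: vy ← 0.77·23.529 = 18.117
Arc 2: start y=0.000, vy=18.117 → t=3.623, apex=16.412, x_land=45.600, impact vy=-18.117
  bounce: vy ← 0.77·18.117 = 13.950
Arc 3: start y=0.000, vy=13.950 → t=2.790, apex=9.731, x_land=61.642, impact vy=-13.950
  bounce: vy ← 0.77·13.950 = 10.742
Arc 4: start y=0.000, vy=10.742 → t=2.148, apex=5.769, x_land=73.995, impact vy=-10.742
  bounce: vy ← 0.77·10.742 = 8.271
Arc 5: start y=0.000, vy=8.271 → t=1.654, apex=3.421, x_land=83.507, impact vy=-8.271
  bounce: vy ← 0.77·8.271 = 6.369
Arc 6: start y=0.000, vy=6.369 → t=1.274, apex=2.028, x_land=90.831, impact vy=-6.369
  bounce: vy ← 0.77·6.369 = 4.904
Arc 7: start y=0.000, vy=4.904 → t=0.981, apex=1.202, x_land=96.471, impact vy=-4.904
  bounce: vy ← 0.77·4.904 = 3.776

1 4.307 27.681 24.765
2 3.623 16.412 45.600
3 2.790 9.731 61.642
4 2.148 5.769 73.995
5 1.654 3.421 83.507
6 1.274 2.028 90.831
7 0.981 1.202 96.471
final: 96.471 3.776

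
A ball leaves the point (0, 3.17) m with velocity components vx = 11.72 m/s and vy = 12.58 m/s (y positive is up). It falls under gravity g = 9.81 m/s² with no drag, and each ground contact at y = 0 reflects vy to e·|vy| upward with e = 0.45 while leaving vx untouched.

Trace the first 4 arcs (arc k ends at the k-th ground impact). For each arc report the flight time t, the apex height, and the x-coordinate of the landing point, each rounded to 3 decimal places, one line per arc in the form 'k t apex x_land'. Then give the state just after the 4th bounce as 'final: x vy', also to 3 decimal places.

Arc 1: start y=3.170, vy=12.580 → t=2.796, apex=11.236, x_land=32.768, impact vy=-14.848
  bounce: vy ← 0.45·14.848 = 6.681
Arc 2: start y=0.000, vy=6.681 → t=1.362, apex=2.275, x_land=48.732, impact vy=-6.681
  bounce: vy ← 0.45·6.681 = 3.007
Arc 3: start y=0.000, vy=3.007 → t=0.613, apex=0.461, x_land=55.916, impact vy=-3.007
  bounce: vy ← 0.45·3.007 = 1.353
Arc 4: start y=0.000, vy=1.353 → t=0.276, apex=0.093, x_land=59.149, impact vy=-1.353
  bounce: vy ← 0.45·1.353 = 0.609

1 2.796 11.236 32.768
2 1.362 2.275 48.732
3 0.613 0.461 55.916
4 0.276 0.093 59.149
final: 59.149 0.609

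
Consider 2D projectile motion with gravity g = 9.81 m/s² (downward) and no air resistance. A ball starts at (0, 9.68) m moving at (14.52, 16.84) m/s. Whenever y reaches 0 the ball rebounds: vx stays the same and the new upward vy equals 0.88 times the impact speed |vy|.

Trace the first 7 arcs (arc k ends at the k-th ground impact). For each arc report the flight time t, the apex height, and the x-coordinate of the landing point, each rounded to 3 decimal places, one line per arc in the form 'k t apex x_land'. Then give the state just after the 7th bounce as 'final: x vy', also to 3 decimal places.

1 3.935 24.134 57.133
2 3.904 18.689 113.819
3 3.435 14.473 163.702
4 3.023 11.208 207.600
5 2.660 8.679 246.229
6 2.341 6.721 280.223
7 2.060 5.205 310.138
final: 310.138 8.893

Arc 1: start y=9.680, vy=16.840 → t=3.935, apex=24.134, x_land=57.133, impact vy=-21.760
  bounce: vy ← 0.88·21.760 = 19.149
Arc 2: start y=0.000, vy=19.149 → t=3.904, apex=18.689, x_land=113.819, impact vy=-19.149
  bounce: vy ← 0.88·19.149 = 16.851
Arc 3: start y=0.000, vy=16.851 → t=3.435, apex=14.473, x_land=163.702, impact vy=-16.851
  bounce: vy ← 0.88·16.851 = 14.829
Arc 4: start y=0.000, vy=14.829 → t=3.023, apex=11.208, x_land=207.600, impact vy=-14.829
  bounce: vy ← 0.88·14.829 = 13.050
Arc 5: start y=0.000, vy=13.050 → t=2.660, apex=8.679, x_land=246.229, impact vy=-13.050
  bounce: vy ← 0.88·13.050 = 11.484
Arc 6: start y=0.000, vy=11.484 → t=2.341, apex=6.721, x_land=280.223, impact vy=-11.484
  bounce: vy ← 0.88·11.484 = 10.106
Arc 7: start y=0.000, vy=10.106 → t=2.060, apex=5.205, x_land=310.138, impact vy=-10.106
  bounce: vy ← 0.88·10.106 = 8.893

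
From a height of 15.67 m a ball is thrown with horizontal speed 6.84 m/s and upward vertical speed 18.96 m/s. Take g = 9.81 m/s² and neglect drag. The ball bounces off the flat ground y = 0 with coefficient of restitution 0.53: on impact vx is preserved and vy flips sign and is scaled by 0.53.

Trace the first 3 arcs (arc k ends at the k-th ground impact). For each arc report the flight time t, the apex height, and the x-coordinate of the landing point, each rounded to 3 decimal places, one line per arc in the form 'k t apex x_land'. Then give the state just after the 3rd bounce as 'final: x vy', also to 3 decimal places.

Arc 1: start y=15.670, vy=18.960 → t=4.565, apex=33.992, x_land=31.226, impact vy=-25.825
  bounce: vy ← 0.53·25.825 = 13.687
Arc 2: start y=0.000, vy=13.687 → t=2.790, apex=9.548, x_land=50.313, impact vy=-13.687
  bounce: vy ← 0.53·13.687 = 7.254
Arc 3: start y=0.000, vy=7.254 → t=1.479, apex=2.682, x_land=60.429, impact vy=-7.254
  bounce: vy ← 0.53·7.254 = 3.845

1 4.565 33.992 31.226
2 2.790 9.548 50.313
3 1.479 2.682 60.429
final: 60.429 3.845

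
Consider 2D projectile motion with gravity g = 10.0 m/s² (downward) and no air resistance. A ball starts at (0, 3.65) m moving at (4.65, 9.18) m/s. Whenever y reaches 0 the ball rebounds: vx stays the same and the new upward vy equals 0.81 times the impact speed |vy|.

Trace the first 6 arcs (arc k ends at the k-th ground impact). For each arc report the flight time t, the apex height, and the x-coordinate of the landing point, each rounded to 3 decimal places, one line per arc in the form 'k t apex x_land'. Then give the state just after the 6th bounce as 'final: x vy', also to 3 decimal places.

Arc 1: start y=3.650, vy=9.180 → t=2.172, apex=7.864, x_land=10.100, impact vy=-12.541
  bounce: vy ← 0.81·12.541 = 10.158
Arc 2: start y=0.000, vy=10.158 → t=2.032, apex=5.159, x_land=19.547, impact vy=-10.158
  bounce: vy ← 0.81·10.158 = 8.228
Arc 3: start y=0.000, vy=8.228 → t=1.646, apex=3.385, x_land=27.199, impact vy=-8.228
  bounce: vy ← 0.81·8.228 = 6.665
Arc 4: start y=0.000, vy=6.665 → t=1.333, apex=2.221, x_land=33.397, impact vy=-6.665
  bounce: vy ← 0.81·6.665 = 5.398
Arc 5: start y=0.000, vy=5.398 → t=1.080, apex=1.457, x_land=38.418, impact vy=-5.398
  bounce: vy ← 0.81·5.398 = 4.373
Arc 6: start y=0.000, vy=4.373 → t=0.875, apex=0.956, x_land=42.485, impact vy=-4.373
  bounce: vy ← 0.81·4.373 = 3.542

1 2.172 7.864 10.100
2 2.032 5.159 19.547
3 1.646 3.385 27.199
4 1.333 2.221 33.397
5 1.080 1.457 38.418
6 0.875 0.956 42.485
final: 42.485 3.542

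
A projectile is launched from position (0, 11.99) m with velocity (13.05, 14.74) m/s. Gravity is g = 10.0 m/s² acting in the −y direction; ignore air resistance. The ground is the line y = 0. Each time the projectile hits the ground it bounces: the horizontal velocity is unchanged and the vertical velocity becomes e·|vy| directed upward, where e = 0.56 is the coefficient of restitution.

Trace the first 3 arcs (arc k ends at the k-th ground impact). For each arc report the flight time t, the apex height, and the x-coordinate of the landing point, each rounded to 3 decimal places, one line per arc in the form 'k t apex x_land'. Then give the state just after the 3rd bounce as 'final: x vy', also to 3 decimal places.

1 3.612 22.853 47.135
2 2.394 7.167 78.383
3 1.341 2.248 95.882
final: 95.882 3.755

Arc 1: start y=11.990, vy=14.740 → t=3.612, apex=22.853, x_land=47.135, impact vy=-21.379
  bounce: vy ← 0.56·21.379 = 11.972
Arc 2: start y=0.000, vy=11.972 → t=2.394, apex=7.167, x_land=78.383, impact vy=-11.972
  bounce: vy ← 0.56·11.972 = 6.704
Arc 3: start y=0.000, vy=6.704 → t=1.341, apex=2.248, x_land=95.882, impact vy=-6.704
  bounce: vy ← 0.56·6.704 = 3.755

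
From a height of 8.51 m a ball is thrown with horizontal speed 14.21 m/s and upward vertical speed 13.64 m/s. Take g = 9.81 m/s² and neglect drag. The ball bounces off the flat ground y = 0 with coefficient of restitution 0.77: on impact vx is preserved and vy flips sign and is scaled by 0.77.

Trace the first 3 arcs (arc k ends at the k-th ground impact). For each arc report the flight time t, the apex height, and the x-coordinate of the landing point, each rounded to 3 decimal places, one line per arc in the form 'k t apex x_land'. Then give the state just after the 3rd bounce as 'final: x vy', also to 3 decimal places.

1 3.306 17.993 46.974
2 2.950 10.668 88.886
3 2.271 6.325 121.159
final: 121.159 8.578

Arc 1: start y=8.510, vy=13.640 → t=3.306, apex=17.993, x_land=46.974, impact vy=-18.789
  bounce: vy ← 0.77·18.789 = 14.467
Arc 2: start y=0.000, vy=14.467 → t=2.950, apex=10.668, x_land=88.886, impact vy=-14.467
  bounce: vy ← 0.77·14.467 = 11.140
Arc 3: start y=0.000, vy=11.140 → t=2.271, apex=6.325, x_land=121.159, impact vy=-11.140
  bounce: vy ← 0.77·11.140 = 8.578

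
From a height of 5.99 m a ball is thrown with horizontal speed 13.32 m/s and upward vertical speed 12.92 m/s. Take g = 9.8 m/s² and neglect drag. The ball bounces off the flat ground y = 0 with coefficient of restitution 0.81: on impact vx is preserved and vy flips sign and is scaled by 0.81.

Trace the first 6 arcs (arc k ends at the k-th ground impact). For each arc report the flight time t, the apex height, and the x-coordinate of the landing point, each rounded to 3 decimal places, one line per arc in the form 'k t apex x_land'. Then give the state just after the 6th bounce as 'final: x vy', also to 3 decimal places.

Arc 1: start y=5.990, vy=12.920 → t=3.039, apex=14.507, x_land=40.479, impact vy=-16.862
  bounce: vy ← 0.81·16.862 = 13.658
Arc 2: start y=0.000, vy=13.658 → t=2.787, apex=9.518, x_land=77.608, impact vy=-13.658
  bounce: vy ← 0.81·13.658 = 11.063
Arc 3: start y=0.000, vy=11.063 → t=2.258, apex=6.245, x_land=107.682, impact vy=-11.063
  bounce: vy ← 0.81·11.063 = 8.961
Arc 4: start y=0.000, vy=8.961 → t=1.829, apex=4.097, x_land=132.041, impact vy=-8.961
  bounce: vy ← 0.81·8.961 = 7.259
Arc 5: start y=0.000, vy=7.259 → t=1.481, apex=2.688, x_land=151.773, impact vy=-7.259
  bounce: vy ← 0.81·7.259 = 5.879
Arc 6: start y=0.000, vy=5.879 → t=1.200, apex=1.764, x_land=167.755, impact vy=-5.879
  bounce: vy ← 0.81·5.879 = 4.762

1 3.039 14.507 40.479
2 2.787 9.518 77.608
3 2.258 6.245 107.682
4 1.829 4.097 132.041
5 1.481 2.688 151.773
6 1.200 1.764 167.755
final: 167.755 4.762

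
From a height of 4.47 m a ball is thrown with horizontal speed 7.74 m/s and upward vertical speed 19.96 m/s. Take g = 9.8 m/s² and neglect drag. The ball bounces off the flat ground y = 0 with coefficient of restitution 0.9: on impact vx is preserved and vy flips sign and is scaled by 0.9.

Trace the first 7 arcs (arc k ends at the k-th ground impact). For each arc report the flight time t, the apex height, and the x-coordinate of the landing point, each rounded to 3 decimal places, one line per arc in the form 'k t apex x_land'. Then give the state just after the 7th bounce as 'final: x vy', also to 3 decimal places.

Arc 1: start y=4.470, vy=19.960 → t=4.286, apex=24.797, x_land=33.176, impact vy=-22.046
  bounce: vy ← 0.9·22.046 = 19.841
Arc 2: start y=0.000, vy=19.841 → t=4.049, apex=20.085, x_land=64.517, impact vy=-19.841
  bounce: vy ← 0.9·19.841 = 17.857
Arc 3: start y=0.000, vy=17.857 → t=3.644, apex=16.269, x_land=92.724, impact vy=-17.857
  bounce: vy ← 0.9·17.857 = 16.071
Arc 4: start y=0.000, vy=16.071 → t=3.280, apex=13.178, x_land=118.110, impact vy=-16.071
  bounce: vy ← 0.9·16.071 = 14.464
Arc 5: start y=0.000, vy=14.464 → t=2.952, apex=10.674, x_land=140.957, impact vy=-14.464
  bounce: vy ← 0.9·14.464 = 13.018
Arc 6: start y=0.000, vy=13.018 → t=2.657, apex=8.646, x_land=161.520, impact vy=-13.018
  bounce: vy ← 0.9·13.018 = 11.716
Arc 7: start y=0.000, vy=11.716 → t=2.391, apex=7.003, x_land=180.027, impact vy=-11.716
  bounce: vy ← 0.9·11.716 = 10.544

1 4.286 24.797 33.176
2 4.049 20.085 64.517
3 3.644 16.269 92.724
4 3.280 13.178 118.110
5 2.952 10.674 140.957
6 2.657 8.646 161.520
7 2.391 7.003 180.027
final: 180.027 10.544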